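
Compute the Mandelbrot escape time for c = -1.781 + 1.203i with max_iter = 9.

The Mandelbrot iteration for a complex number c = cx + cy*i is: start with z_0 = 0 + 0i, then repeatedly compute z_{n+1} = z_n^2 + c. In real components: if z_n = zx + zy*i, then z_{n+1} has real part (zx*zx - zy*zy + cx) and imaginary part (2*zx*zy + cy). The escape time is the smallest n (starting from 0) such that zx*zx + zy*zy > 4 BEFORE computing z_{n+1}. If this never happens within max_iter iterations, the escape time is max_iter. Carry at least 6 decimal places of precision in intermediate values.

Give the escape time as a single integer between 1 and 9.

z_0 = 0 + 0i, c = -1.7810 + 1.2030i
Iter 1: z = -1.7810 + 1.2030i, |z|^2 = 4.6192
Escaped at iteration 1

Answer: 1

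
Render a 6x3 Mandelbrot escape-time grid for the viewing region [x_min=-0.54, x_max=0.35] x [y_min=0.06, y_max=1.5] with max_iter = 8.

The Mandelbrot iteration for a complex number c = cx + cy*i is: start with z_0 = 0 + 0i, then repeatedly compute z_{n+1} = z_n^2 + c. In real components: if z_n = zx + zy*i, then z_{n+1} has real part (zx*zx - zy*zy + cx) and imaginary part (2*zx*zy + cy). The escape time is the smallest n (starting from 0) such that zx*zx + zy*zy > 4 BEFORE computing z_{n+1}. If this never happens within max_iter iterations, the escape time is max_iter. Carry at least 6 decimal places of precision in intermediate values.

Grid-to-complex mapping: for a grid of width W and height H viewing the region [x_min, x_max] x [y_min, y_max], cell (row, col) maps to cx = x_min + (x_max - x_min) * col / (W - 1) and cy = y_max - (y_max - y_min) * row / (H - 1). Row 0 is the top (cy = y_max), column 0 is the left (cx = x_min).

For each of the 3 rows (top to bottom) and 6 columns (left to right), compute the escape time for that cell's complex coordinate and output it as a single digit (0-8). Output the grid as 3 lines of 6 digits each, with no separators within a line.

(row=0, col=0): c = -0.5400 + 1.5000i → escape time 2
(row=0, col=1): c = -0.3620 + 1.5000i → escape time 2
(row=0, col=2): c = -0.1840 + 1.5000i → escape time 2
(row=0, col=3): c = -0.0060 + 1.5000i → escape time 2
(row=0, col=4): c = 0.1720 + 1.5000i → escape time 2
(row=0, col=5): c = 0.3500 + 1.5000i → escape time 2
(row=1, col=0): c = -0.5400 + 0.7800i → escape time 5
(row=1, col=1): c = -0.3620 + 0.7800i → escape time 7
(row=1, col=2): c = -0.1840 + 0.7800i → escape time 8
(row=1, col=3): c = -0.0060 + 0.7800i → escape time 8
(row=1, col=4): c = 0.1720 + 0.7800i → escape time 5
(row=1, col=5): c = 0.3500 + 0.7800i → escape time 4
(row=2, col=0): c = -0.5400 + 0.0600i → escape time 8
(row=2, col=1): c = -0.3620 + 0.0600i → escape time 8
(row=2, col=2): c = -0.1840 + 0.0600i → escape time 8
(row=2, col=3): c = -0.0060 + 0.0600i → escape time 8
(row=2, col=4): c = 0.1720 + 0.0600i → escape time 8
(row=2, col=5): c = 0.3500 + 0.0600i → escape time 8

Answer: 222222
578854
888888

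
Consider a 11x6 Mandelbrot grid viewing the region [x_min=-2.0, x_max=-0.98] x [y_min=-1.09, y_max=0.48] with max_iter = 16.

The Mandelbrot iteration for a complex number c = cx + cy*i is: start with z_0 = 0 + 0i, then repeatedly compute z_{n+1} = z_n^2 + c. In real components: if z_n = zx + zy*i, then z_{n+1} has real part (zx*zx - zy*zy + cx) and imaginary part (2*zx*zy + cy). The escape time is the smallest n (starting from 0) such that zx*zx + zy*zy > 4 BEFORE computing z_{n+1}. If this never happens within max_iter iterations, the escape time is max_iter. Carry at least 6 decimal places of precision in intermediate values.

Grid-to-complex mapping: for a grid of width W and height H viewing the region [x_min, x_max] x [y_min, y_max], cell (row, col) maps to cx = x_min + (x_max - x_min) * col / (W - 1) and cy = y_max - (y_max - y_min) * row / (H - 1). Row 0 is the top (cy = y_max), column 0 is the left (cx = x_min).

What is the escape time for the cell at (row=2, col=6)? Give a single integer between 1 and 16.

Answer: 9

Derivation:
z_0 = 0 + 0i, c = -1.3880 + -0.1480i
Iter 1: z = -1.3880 + -0.1480i, |z|^2 = 1.9484
Iter 2: z = 0.5166 + 0.2628i, |z|^2 = 0.3360
Iter 3: z = -1.1902 + 0.1236i, |z|^2 = 1.4318
Iter 4: z = 0.0132 + -0.4422i, |z|^2 = 0.1957
Iter 5: z = -1.5834 + -0.1597i, |z|^2 = 2.5326
Iter 6: z = 1.0935 + 0.3577i, |z|^2 = 1.3238
Iter 7: z = -0.3201 + 0.6344i, |z|^2 = 0.5050
Iter 8: z = -1.6880 + -0.5542i, |z|^2 = 3.1564
Iter 9: z = 1.1541 + 1.7230i, |z|^2 = 4.3007
Escaped at iteration 9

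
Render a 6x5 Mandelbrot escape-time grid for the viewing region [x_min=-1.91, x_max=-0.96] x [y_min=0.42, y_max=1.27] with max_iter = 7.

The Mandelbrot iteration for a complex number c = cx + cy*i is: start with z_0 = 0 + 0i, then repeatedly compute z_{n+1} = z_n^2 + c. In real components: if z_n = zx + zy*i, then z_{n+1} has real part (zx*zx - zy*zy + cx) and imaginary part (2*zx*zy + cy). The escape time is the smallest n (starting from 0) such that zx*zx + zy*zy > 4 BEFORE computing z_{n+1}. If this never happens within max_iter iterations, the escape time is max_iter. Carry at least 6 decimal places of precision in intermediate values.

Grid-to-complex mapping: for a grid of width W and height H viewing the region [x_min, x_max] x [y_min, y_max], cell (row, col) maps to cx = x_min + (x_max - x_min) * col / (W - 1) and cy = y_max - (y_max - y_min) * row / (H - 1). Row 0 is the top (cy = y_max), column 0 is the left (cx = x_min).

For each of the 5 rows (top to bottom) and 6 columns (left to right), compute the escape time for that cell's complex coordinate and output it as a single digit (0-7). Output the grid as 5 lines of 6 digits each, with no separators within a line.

Answer: 112222
112333
123333
133334
334566

Derivation:
(row=0, col=0): c = -1.9100 + 1.2700i → escape time 1
(row=0, col=1): c = -1.7200 + 1.2700i → escape time 1
(row=0, col=2): c = -1.5300 + 1.2700i → escape time 2
(row=0, col=3): c = -1.3400 + 1.2700i → escape time 2
(row=0, col=4): c = -1.1500 + 1.2700i → escape time 2
(row=0, col=5): c = -0.9600 + 1.2700i → escape time 2
(row=1, col=0): c = -1.9100 + 1.0575i → escape time 1
(row=1, col=1): c = -1.7200 + 1.0575i → escape time 1
(row=1, col=2): c = -1.5300 + 1.0575i → escape time 2
(row=1, col=3): c = -1.3400 + 1.0575i → escape time 3
(row=1, col=4): c = -1.1500 + 1.0575i → escape time 3
(row=1, col=5): c = -0.9600 + 1.0575i → escape time 3
(row=2, col=0): c = -1.9100 + 0.8450i → escape time 1
(row=2, col=1): c = -1.7200 + 0.8450i → escape time 2
(row=2, col=2): c = -1.5300 + 0.8450i → escape time 3
(row=2, col=3): c = -1.3400 + 0.8450i → escape time 3
(row=2, col=4): c = -1.1500 + 0.8450i → escape time 3
(row=2, col=5): c = -0.9600 + 0.8450i → escape time 3
(row=3, col=0): c = -1.9100 + 0.6325i → escape time 1
(row=3, col=1): c = -1.7200 + 0.6325i → escape time 3
(row=3, col=2): c = -1.5300 + 0.6325i → escape time 3
(row=3, col=3): c = -1.3400 + 0.6325i → escape time 3
(row=3, col=4): c = -1.1500 + 0.6325i → escape time 3
(row=3, col=5): c = -0.9600 + 0.6325i → escape time 4
(row=4, col=0): c = -1.9100 + 0.4200i → escape time 3
(row=4, col=1): c = -1.7200 + 0.4200i → escape time 3
(row=4, col=2): c = -1.5300 + 0.4200i → escape time 4
(row=4, col=3): c = -1.3400 + 0.4200i → escape time 5
(row=4, col=4): c = -1.1500 + 0.4200i → escape time 6
(row=4, col=5): c = -0.9600 + 0.4200i → escape time 6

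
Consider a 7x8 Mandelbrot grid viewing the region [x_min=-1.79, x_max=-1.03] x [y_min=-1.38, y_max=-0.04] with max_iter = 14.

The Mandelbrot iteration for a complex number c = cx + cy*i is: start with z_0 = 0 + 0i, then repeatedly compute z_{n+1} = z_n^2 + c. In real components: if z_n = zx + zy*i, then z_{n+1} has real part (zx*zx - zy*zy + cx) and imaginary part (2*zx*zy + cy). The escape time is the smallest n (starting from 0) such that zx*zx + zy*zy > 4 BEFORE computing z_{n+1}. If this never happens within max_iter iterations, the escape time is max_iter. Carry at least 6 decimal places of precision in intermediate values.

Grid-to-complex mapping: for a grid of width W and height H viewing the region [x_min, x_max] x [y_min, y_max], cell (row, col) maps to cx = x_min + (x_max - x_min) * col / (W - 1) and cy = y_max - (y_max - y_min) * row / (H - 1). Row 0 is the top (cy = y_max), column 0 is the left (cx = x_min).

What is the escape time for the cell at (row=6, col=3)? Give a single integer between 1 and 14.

z_0 = 0 + 0i, c = -1.4100 + -1.1886i
Iter 1: z = -1.4100 + -1.1886i, |z|^2 = 3.4008
Iter 2: z = -0.8346 + 2.1632i, |z|^2 = 5.3760
Escaped at iteration 2

Answer: 2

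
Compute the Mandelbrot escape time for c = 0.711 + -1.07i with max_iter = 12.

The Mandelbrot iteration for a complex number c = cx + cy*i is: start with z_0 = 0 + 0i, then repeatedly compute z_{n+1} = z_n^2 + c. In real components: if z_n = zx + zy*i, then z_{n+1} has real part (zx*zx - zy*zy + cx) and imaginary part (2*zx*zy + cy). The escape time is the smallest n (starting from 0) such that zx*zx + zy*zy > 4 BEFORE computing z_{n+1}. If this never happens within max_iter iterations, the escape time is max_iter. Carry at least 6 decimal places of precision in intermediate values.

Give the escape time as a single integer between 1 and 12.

z_0 = 0 + 0i, c = 0.7110 + -1.0700i
Iter 1: z = 0.7110 + -1.0700i, |z|^2 = 1.6504
Iter 2: z = 0.0716 + -2.5915i, |z|^2 = 6.7212
Escaped at iteration 2

Answer: 2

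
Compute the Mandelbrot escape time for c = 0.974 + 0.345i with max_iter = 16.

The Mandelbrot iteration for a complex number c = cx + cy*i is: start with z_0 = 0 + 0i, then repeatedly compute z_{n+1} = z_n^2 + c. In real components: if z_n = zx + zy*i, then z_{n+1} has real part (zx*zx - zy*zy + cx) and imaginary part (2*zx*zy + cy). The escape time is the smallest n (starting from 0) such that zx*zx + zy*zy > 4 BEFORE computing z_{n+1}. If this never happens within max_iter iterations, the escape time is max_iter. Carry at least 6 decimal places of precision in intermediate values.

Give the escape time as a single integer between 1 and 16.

z_0 = 0 + 0i, c = 0.9740 + 0.3450i
Iter 1: z = 0.9740 + 0.3450i, |z|^2 = 1.0677
Iter 2: z = 1.8037 + 1.0171i, |z|^2 = 4.2876
Escaped at iteration 2

Answer: 2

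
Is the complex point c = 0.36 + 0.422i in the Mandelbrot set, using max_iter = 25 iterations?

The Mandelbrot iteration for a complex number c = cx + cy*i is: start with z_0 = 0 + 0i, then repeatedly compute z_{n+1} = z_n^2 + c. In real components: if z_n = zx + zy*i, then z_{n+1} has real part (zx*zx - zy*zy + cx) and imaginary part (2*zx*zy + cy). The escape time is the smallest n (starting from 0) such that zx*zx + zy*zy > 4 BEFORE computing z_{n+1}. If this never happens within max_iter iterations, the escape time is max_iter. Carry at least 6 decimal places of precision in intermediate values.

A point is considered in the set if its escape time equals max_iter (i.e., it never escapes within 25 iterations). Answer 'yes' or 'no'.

z_0 = 0 + 0i, c = 0.3600 + 0.4220i
Iter 1: z = 0.3600 + 0.4220i, |z|^2 = 0.3077
Iter 2: z = 0.3115 + 0.7258i, |z|^2 = 0.6239
Iter 3: z = -0.0698 + 0.8742i, |z|^2 = 0.7691
Iter 4: z = -0.3994 + 0.3000i, |z|^2 = 0.2495
Iter 5: z = 0.4295 + 0.1824i, |z|^2 = 0.2178
Iter 6: z = 0.5112 + 0.5787i, |z|^2 = 0.5963
Iter 7: z = 0.2865 + 1.0137i, |z|^2 = 1.1097
Iter 8: z = -0.5855 + 1.0028i, |z|^2 = 1.3484
Iter 9: z = -0.3028 + -0.7523i, |z|^2 = 0.6576
Iter 10: z = -0.1143 + 0.8775i, |z|^2 = 0.7831
Iter 11: z = -0.3970 + 0.2214i, |z|^2 = 0.2066
Iter 12: z = 0.4686 + 0.2462i, |z|^2 = 0.2802
Iter 13: z = 0.5190 + 0.6528i, |z|^2 = 0.6954
Iter 14: z = 0.2032 + 1.0995i, |z|^2 = 1.2502
Iter 15: z = -0.8076 + 0.8689i, |z|^2 = 1.4072
Iter 16: z = 0.2573 + -0.9814i, |z|^2 = 1.0294
Iter 17: z = -0.5370 + -0.0830i, |z|^2 = 0.2953
Iter 18: z = 0.6415 + 0.5111i, |z|^2 = 0.6728
Iter 19: z = 0.5103 + 1.0778i, |z|^2 = 1.4220
Iter 20: z = -0.5411 + 1.5220i, |z|^2 = 2.6092
Iter 21: z = -1.6636 + -1.2252i, |z|^2 = 4.2686
Escaped at iteration 21

Answer: no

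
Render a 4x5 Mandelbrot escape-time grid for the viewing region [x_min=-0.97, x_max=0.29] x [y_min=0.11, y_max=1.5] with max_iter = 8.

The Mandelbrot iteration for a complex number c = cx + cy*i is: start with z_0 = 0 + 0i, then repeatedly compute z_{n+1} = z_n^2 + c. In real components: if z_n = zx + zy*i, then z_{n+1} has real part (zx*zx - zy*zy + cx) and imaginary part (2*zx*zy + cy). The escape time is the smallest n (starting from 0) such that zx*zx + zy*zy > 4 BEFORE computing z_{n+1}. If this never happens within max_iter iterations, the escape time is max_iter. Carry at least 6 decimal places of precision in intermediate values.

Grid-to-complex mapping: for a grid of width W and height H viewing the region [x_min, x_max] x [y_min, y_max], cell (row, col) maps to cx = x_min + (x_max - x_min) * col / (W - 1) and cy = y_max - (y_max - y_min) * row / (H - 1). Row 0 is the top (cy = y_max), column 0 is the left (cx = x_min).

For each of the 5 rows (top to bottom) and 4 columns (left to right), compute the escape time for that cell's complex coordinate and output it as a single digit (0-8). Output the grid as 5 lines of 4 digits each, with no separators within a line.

(row=0, col=0): c = -0.9700 + 1.5000i → escape time 2
(row=0, col=1): c = -0.5500 + 1.5000i → escape time 2
(row=0, col=2): c = -0.1300 + 1.5000i → escape time 2
(row=0, col=3): c = 0.2900 + 1.5000i → escape time 2
(row=1, col=0): c = -0.9700 + 1.1525i → escape time 3
(row=1, col=1): c = -0.5500 + 1.1525i → escape time 3
(row=1, col=2): c = -0.1300 + 1.1525i → escape time 4
(row=1, col=3): c = 0.2900 + 1.1525i → escape time 2
(row=2, col=0): c = -0.9700 + 0.8050i → escape time 3
(row=2, col=1): c = -0.5500 + 0.8050i → escape time 5
(row=2, col=2): c = -0.1300 + 0.8050i → escape time 8
(row=2, col=3): c = 0.2900 + 0.8050i → escape time 5
(row=3, col=0): c = -0.9700 + 0.4575i → escape time 5
(row=3, col=1): c = -0.5500 + 0.4575i → escape time 8
(row=3, col=2): c = -0.1300 + 0.4575i → escape time 8
(row=3, col=3): c = 0.2900 + 0.4575i → escape time 8
(row=4, col=0): c = -0.9700 + 0.1100i → escape time 8
(row=4, col=1): c = -0.5500 + 0.1100i → escape time 8
(row=4, col=2): c = -0.1300 + 0.1100i → escape time 8
(row=4, col=3): c = 0.2900 + 0.1100i → escape time 8

Answer: 2222
3342
3585
5888
8888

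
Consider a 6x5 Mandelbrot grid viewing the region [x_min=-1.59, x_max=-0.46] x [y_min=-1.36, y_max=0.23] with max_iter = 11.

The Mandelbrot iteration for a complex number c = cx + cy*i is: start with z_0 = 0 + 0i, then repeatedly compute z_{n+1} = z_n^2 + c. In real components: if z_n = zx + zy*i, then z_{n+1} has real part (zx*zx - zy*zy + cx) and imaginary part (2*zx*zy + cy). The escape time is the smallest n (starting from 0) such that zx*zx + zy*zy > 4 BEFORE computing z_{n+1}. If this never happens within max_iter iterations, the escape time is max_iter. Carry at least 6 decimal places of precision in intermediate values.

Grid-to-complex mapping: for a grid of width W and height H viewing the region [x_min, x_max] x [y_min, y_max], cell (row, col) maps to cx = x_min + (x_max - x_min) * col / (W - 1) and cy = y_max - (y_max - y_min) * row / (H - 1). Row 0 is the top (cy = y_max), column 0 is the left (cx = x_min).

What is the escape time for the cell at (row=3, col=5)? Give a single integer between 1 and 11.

Answer: 4

Derivation:
z_0 = 0 + 0i, c = -0.4600 + -0.9625i
Iter 1: z = -0.4600 + -0.9625i, |z|^2 = 1.1380
Iter 2: z = -1.1748 + -0.0770i, |z|^2 = 1.3861
Iter 3: z = 0.9142 + -0.7816i, |z|^2 = 1.4467
Iter 4: z = -0.2350 + -2.3916i, |z|^2 = 5.7750
Escaped at iteration 4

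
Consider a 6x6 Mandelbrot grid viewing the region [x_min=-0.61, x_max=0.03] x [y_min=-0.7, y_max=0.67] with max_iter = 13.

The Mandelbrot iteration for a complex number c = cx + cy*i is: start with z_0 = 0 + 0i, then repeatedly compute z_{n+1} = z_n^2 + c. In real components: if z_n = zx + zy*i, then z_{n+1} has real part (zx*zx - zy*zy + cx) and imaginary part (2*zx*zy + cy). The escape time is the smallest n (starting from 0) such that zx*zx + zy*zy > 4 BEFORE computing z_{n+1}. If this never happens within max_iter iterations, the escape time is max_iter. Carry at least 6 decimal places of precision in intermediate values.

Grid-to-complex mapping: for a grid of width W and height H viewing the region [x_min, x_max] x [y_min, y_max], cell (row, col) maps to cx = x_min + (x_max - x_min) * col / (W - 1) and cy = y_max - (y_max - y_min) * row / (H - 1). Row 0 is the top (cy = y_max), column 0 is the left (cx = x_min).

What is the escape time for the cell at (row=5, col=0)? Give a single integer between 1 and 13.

z_0 = 0 + 0i, c = -0.6100 + -0.7000i
Iter 1: z = -0.6100 + -0.7000i, |z|^2 = 0.8621
Iter 2: z = -0.7279 + 0.1540i, |z|^2 = 0.5536
Iter 3: z = -0.1039 + -0.9242i, |z|^2 = 0.8649
Iter 4: z = -1.4533 + -0.5080i, |z|^2 = 2.3703
Iter 5: z = 1.2441 + 0.7766i, |z|^2 = 2.1510
Iter 6: z = 0.3348 + 1.2324i, |z|^2 = 1.6308
Iter 7: z = -2.0166 + 0.1252i, |z|^2 = 4.0823
Escaped at iteration 7

Answer: 7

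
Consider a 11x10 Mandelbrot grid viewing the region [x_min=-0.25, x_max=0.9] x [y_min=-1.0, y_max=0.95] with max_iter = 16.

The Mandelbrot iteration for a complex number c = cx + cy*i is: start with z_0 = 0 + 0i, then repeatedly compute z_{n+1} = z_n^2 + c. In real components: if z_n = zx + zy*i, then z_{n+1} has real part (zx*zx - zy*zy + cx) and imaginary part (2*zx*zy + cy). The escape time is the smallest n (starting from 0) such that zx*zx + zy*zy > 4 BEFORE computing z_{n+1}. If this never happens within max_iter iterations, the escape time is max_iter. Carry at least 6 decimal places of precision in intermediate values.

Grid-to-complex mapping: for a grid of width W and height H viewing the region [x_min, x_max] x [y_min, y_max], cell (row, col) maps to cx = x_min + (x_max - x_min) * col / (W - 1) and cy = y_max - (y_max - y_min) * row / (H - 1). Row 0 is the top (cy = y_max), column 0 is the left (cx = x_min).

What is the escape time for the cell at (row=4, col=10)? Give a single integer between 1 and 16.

Answer: 3

Derivation:
z_0 = 0 + 0i, c = 0.9000 + 0.0833i
Iter 1: z = 0.9000 + 0.0833i, |z|^2 = 0.8169
Iter 2: z = 1.7031 + 0.2333i, |z|^2 = 2.9548
Iter 3: z = 3.7460 + 0.8781i, |z|^2 = 14.8032
Escaped at iteration 3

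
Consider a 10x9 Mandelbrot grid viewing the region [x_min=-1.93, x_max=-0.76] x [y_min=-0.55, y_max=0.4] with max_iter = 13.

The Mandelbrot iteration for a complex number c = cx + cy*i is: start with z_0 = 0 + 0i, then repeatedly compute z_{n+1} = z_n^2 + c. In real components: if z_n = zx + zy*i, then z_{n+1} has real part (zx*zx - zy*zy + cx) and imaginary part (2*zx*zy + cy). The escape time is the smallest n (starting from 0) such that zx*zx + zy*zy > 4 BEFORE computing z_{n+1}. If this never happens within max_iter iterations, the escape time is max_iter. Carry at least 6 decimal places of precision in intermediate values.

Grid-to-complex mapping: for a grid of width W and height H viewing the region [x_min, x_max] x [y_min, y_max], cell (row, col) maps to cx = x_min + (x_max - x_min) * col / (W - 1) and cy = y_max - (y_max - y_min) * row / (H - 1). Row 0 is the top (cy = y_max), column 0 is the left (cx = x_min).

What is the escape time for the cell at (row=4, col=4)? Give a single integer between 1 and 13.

Answer: 11

Derivation:
z_0 = 0 + 0i, c = -1.4100 + -0.0750i
Iter 1: z = -1.4100 + -0.0750i, |z|^2 = 1.9937
Iter 2: z = 0.5725 + 0.1365i, |z|^2 = 0.3464
Iter 3: z = -1.1009 + 0.0813i, |z|^2 = 1.2186
Iter 4: z = -0.2046 + -0.2540i, |z|^2 = 0.1064
Iter 5: z = -1.4326 + 0.0289i, |z|^2 = 2.0533
Iter 6: z = 0.6416 + -0.1579i, |z|^2 = 0.4366
Iter 7: z = -1.0233 + -0.2776i, |z|^2 = 1.1242
Iter 8: z = -0.4400 + 0.4932i, |z|^2 = 0.4368
Iter 9: z = -1.4596 + -0.5090i, |z|^2 = 2.3896
Iter 10: z = 0.4615 + 1.4109i, |z|^2 = 2.2035
Iter 11: z = -3.1876 + 1.2272i, |z|^2 = 11.6667
Escaped at iteration 11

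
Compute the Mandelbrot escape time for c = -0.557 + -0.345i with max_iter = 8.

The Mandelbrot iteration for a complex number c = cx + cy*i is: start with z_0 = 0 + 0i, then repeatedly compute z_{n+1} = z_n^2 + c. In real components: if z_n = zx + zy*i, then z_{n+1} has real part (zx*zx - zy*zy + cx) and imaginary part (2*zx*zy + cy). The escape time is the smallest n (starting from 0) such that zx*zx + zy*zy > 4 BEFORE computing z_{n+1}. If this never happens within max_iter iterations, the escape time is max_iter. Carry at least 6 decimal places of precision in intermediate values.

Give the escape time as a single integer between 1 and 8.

z_0 = 0 + 0i, c = -0.5570 + -0.3450i
Iter 1: z = -0.5570 + -0.3450i, |z|^2 = 0.4293
Iter 2: z = -0.3658 + 0.0393i, |z|^2 = 0.1353
Iter 3: z = -0.4248 + -0.3738i, |z|^2 = 0.3201
Iter 4: z = -0.5163 + -0.0275i, |z|^2 = 0.2673
Iter 5: z = -0.2912 + -0.3166i, |z|^2 = 0.1851
Iter 6: z = -0.5725 + -0.1606i, |z|^2 = 0.3535
Iter 7: z = -0.2551 + -0.1611i, |z|^2 = 0.0910

Answer: 8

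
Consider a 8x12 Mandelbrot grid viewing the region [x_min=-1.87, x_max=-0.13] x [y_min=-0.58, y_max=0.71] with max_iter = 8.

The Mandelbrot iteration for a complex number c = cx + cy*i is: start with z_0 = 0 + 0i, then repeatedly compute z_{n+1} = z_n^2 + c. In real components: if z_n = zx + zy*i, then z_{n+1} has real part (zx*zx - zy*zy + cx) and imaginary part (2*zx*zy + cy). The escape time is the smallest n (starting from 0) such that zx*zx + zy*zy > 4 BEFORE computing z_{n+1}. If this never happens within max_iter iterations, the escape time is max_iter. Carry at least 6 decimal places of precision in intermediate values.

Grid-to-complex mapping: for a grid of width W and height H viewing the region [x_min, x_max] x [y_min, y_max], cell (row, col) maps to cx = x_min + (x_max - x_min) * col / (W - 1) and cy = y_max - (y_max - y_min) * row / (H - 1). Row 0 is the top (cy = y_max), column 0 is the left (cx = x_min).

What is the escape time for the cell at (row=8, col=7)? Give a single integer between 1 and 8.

Answer: 8

Derivation:
z_0 = 0 + 0i, c = -0.1300 + -0.2282i
Iter 1: z = -0.1300 + -0.2282i, |z|^2 = 0.0690
Iter 2: z = -0.1652 + -0.1689i, |z|^2 = 0.0558
Iter 3: z = -0.1312 + -0.1724i, |z|^2 = 0.0469
Iter 4: z = -0.1425 + -0.1829i, |z|^2 = 0.0538
Iter 5: z = -0.1432 + -0.1760i, |z|^2 = 0.0515
Iter 6: z = -0.1405 + -0.1778i, |z|^2 = 0.0513
Iter 7: z = -0.1419 + -0.1782i, |z|^2 = 0.0519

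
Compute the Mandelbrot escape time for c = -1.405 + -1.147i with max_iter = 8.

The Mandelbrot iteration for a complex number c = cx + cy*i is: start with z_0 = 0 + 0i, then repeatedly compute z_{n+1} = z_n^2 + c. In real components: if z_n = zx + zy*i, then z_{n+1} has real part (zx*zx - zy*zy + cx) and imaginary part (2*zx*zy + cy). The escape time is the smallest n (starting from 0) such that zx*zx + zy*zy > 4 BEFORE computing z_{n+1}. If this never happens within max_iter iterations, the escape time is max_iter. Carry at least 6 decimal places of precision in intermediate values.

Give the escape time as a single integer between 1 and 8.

Answer: 2

Derivation:
z_0 = 0 + 0i, c = -1.4050 + -1.1470i
Iter 1: z = -1.4050 + -1.1470i, |z|^2 = 3.2896
Iter 2: z = -0.7466 + 2.0761i, |z|^2 = 4.8675
Escaped at iteration 2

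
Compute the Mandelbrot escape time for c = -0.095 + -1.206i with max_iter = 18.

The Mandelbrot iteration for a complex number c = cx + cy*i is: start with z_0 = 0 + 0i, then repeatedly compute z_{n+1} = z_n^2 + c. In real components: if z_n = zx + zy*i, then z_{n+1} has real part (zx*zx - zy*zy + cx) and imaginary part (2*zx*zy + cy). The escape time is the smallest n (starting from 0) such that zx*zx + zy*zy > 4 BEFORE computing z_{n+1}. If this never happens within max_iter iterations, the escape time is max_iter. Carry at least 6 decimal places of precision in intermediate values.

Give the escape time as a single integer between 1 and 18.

Answer: 3

Derivation:
z_0 = 0 + 0i, c = -0.0950 + -1.2060i
Iter 1: z = -0.0950 + -1.2060i, |z|^2 = 1.4635
Iter 2: z = -1.5404 + -0.9769i, |z|^2 = 3.3271
Iter 3: z = 1.3236 + 1.8035i, |z|^2 = 5.0047
Escaped at iteration 3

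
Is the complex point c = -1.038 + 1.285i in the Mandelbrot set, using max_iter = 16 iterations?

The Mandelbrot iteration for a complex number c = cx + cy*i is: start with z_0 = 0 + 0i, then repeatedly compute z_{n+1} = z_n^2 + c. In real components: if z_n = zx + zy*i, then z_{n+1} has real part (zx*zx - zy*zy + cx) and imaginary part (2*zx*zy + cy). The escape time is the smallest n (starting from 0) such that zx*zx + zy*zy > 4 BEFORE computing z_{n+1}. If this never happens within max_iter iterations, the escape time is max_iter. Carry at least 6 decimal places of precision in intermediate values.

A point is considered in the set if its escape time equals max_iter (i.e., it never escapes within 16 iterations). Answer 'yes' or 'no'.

Answer: no

Derivation:
z_0 = 0 + 0i, c = -1.0380 + 1.2850i
Iter 1: z = -1.0380 + 1.2850i, |z|^2 = 2.7287
Iter 2: z = -1.6118 + -1.3827i, |z|^2 = 4.5096
Escaped at iteration 2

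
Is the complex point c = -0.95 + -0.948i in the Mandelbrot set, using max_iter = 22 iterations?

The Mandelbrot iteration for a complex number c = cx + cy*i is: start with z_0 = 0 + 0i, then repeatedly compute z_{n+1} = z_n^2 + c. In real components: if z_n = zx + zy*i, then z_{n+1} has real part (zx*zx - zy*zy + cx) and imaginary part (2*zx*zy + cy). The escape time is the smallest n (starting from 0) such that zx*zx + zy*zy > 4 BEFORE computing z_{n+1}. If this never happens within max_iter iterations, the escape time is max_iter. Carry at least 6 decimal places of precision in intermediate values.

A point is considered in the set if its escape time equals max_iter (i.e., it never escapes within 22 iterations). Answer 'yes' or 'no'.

z_0 = 0 + 0i, c = -0.9500 + -0.9480i
Iter 1: z = -0.9500 + -0.9480i, |z|^2 = 1.8012
Iter 2: z = -0.9462 + 0.8532i, |z|^2 = 1.6233
Iter 3: z = -0.7826 + -2.5626i, |z|^2 = 7.1795
Escaped at iteration 3

Answer: no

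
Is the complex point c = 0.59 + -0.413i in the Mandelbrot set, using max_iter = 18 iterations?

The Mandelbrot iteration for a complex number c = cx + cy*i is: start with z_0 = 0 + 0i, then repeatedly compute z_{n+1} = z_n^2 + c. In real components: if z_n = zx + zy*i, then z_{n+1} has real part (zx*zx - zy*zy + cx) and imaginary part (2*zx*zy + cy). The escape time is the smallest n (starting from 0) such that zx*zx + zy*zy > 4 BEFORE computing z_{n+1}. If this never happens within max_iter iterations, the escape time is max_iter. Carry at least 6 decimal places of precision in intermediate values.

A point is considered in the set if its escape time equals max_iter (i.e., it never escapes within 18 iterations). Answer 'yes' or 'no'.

Answer: no

Derivation:
z_0 = 0 + 0i, c = 0.5900 + -0.4130i
Iter 1: z = 0.5900 + -0.4130i, |z|^2 = 0.5187
Iter 2: z = 0.7675 + -0.9003i, |z|^2 = 1.3997
Iter 3: z = 0.3685 + -1.7951i, |z|^2 = 3.3581
Iter 4: z = -2.4965 + -1.7359i, |z|^2 = 9.2461
Escaped at iteration 4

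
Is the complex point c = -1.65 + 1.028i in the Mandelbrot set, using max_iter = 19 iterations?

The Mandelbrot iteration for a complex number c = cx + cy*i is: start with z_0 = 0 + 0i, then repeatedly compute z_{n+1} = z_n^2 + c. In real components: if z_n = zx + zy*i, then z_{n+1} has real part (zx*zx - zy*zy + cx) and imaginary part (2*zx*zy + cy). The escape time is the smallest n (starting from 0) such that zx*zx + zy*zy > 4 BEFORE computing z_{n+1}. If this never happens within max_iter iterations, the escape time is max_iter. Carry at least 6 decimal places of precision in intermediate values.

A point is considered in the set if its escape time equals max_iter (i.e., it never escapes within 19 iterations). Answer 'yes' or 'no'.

z_0 = 0 + 0i, c = -1.6500 + 1.0280i
Iter 1: z = -1.6500 + 1.0280i, |z|^2 = 3.7793
Iter 2: z = 0.0157 + -2.3644i, |z|^2 = 5.5906
Escaped at iteration 2

Answer: no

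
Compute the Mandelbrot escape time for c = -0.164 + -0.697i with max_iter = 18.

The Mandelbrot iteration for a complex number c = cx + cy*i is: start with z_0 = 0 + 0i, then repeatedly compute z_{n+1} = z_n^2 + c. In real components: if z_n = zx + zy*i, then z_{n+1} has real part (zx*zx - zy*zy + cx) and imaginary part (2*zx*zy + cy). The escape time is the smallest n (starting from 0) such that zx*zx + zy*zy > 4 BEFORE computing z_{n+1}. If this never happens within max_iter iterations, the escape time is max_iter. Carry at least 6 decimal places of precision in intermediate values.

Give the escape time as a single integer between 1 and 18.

z_0 = 0 + 0i, c = -0.1640 + -0.6970i
Iter 1: z = -0.1640 + -0.6970i, |z|^2 = 0.5127
Iter 2: z = -0.6229 + -0.4684i, |z|^2 = 0.6074
Iter 3: z = 0.0046 + -0.1135i, |z|^2 = 0.0129
Iter 4: z = -0.1769 + -0.6981i, |z|^2 = 0.5186
Iter 5: z = -0.6200 + -0.4501i, |z|^2 = 0.5870
Iter 6: z = 0.0178 + -0.1389i, |z|^2 = 0.0196
Iter 7: z = -0.1830 + -0.7019i, |z|^2 = 0.5262
Iter 8: z = -0.6233 + -0.4401i, |z|^2 = 0.5822
Iter 9: z = 0.0307 + -0.1484i, |z|^2 = 0.0230
Iter 10: z = -0.1851 + -0.7061i, |z|^2 = 0.5329
Iter 11: z = -0.6284 + -0.4356i, |z|^2 = 0.5846
Iter 12: z = 0.0411 + -0.1495i, |z|^2 = 0.0240
Iter 13: z = -0.1847 + -0.7093i, |z|^2 = 0.5372
Iter 14: z = -0.6330 + -0.4350i, |z|^2 = 0.5899
Iter 15: z = 0.0474 + -0.1463i, |z|^2 = 0.0236
Iter 16: z = -0.1832 + -0.7109i, |z|^2 = 0.5389
Iter 17: z = -0.6358 + -0.4366i, |z|^2 = 0.5949

Answer: 18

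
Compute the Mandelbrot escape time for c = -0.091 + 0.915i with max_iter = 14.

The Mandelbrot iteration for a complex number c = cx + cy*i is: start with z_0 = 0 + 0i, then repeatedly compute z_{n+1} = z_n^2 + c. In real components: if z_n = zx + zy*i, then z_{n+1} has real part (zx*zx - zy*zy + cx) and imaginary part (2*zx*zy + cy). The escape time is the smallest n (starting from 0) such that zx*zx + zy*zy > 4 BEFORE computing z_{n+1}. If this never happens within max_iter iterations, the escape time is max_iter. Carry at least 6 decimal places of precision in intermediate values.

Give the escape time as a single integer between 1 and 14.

Answer: 14

Derivation:
z_0 = 0 + 0i, c = -0.0910 + 0.9150i
Iter 1: z = -0.0910 + 0.9150i, |z|^2 = 0.8455
Iter 2: z = -0.9199 + 0.7485i, |z|^2 = 1.4065
Iter 3: z = 0.1951 + -0.4621i, |z|^2 = 0.2516
Iter 4: z = -0.2665 + 0.7347i, |z|^2 = 0.6108
Iter 5: z = -0.5598 + 0.5234i, |z|^2 = 0.5873
Iter 6: z = -0.0516 + 0.3290i, |z|^2 = 0.1109
Iter 7: z = -0.1966 + 0.8810i, |z|^2 = 0.8148
Iter 8: z = -0.8286 + 0.5686i, |z|^2 = 1.0099
Iter 9: z = 0.2721 + -0.0273i, |z|^2 = 0.0748
Iter 10: z = -0.0177 + 0.9001i, |z|^2 = 0.8106
Iter 11: z = -0.9009 + 0.8832i, |z|^2 = 1.5917
Iter 12: z = -0.0593 + -0.6764i, |z|^2 = 0.4610
Iter 13: z = -0.5449 + 0.9952i, |z|^2 = 1.2874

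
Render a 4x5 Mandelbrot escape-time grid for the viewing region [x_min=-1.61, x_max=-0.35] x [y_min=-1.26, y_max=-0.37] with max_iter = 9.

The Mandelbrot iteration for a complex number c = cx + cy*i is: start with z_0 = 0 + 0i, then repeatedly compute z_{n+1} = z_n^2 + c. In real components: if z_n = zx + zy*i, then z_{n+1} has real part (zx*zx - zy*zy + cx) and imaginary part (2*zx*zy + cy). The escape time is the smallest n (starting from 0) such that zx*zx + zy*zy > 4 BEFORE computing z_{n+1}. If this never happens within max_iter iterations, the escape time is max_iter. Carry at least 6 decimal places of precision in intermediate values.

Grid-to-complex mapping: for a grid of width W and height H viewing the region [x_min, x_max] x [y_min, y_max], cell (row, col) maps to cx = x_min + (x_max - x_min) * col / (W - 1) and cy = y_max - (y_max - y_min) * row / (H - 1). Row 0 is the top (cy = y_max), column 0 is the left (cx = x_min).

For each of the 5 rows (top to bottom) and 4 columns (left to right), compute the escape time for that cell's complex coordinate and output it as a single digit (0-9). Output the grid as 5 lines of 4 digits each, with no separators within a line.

(row=0, col=0): c = -1.6100 + -0.3700i → escape time 4
(row=0, col=1): c = -1.1900 + -0.3700i → escape time 8
(row=0, col=2): c = -0.7700 + -0.3700i → escape time 8
(row=0, col=3): c = -0.3500 + -0.3700i → escape time 9
(row=1, col=0): c = -1.6100 + -0.5925i → escape time 3
(row=1, col=1): c = -1.1900 + -0.5925i → escape time 3
(row=1, col=2): c = -0.7700 + -0.5925i → escape time 5
(row=1, col=3): c = -0.3500 + -0.5925i → escape time 9
(row=2, col=0): c = -1.6100 + -0.8150i → escape time 3
(row=2, col=1): c = -1.1900 + -0.8150i → escape time 3
(row=2, col=2): c = -0.7700 + -0.8150i → escape time 4
(row=2, col=3): c = -0.3500 + -0.8150i → escape time 7
(row=3, col=0): c = -1.6100 + -1.0375i → escape time 2
(row=3, col=1): c = -1.1900 + -1.0375i → escape time 3
(row=3, col=2): c = -0.7700 + -1.0375i → escape time 3
(row=3, col=3): c = -0.3500 + -1.0375i → escape time 5
(row=4, col=0): c = -1.6100 + -1.2600i → escape time 1
(row=4, col=1): c = -1.1900 + -1.2600i → escape time 2
(row=4, col=2): c = -0.7700 + -1.2600i → escape time 3
(row=4, col=3): c = -0.3500 + -1.2600i → escape time 3

Answer: 4889
3359
3347
2335
1233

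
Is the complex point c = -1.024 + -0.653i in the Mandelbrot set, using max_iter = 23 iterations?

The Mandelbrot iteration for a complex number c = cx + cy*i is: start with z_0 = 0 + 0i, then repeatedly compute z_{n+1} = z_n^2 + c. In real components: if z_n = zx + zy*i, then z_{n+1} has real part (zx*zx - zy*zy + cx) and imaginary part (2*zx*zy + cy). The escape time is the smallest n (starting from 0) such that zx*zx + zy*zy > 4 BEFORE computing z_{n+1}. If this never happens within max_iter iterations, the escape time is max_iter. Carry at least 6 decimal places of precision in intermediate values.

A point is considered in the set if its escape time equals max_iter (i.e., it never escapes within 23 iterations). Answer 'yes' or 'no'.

Answer: no

Derivation:
z_0 = 0 + 0i, c = -1.0240 + -0.6530i
Iter 1: z = -1.0240 + -0.6530i, |z|^2 = 1.4750
Iter 2: z = -0.4018 + 0.6843i, |z|^2 = 0.6298
Iter 3: z = -1.3309 + -1.2030i, |z|^2 = 3.2184
Iter 4: z = -0.7000 + 2.5490i, |z|^2 = 6.9874
Escaped at iteration 4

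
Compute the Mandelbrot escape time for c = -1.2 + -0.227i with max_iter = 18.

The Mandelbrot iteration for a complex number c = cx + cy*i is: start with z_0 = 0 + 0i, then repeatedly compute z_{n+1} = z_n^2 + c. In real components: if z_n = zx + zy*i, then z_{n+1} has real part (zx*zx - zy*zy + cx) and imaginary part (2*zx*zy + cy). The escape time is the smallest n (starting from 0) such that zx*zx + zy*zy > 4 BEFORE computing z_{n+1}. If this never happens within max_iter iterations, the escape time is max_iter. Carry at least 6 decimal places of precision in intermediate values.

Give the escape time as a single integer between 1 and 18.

Answer: 15

Derivation:
z_0 = 0 + 0i, c = -1.2000 + -0.2270i
Iter 1: z = -1.2000 + -0.2270i, |z|^2 = 1.4915
Iter 2: z = 0.1885 + 0.3178i, |z|^2 = 0.1365
Iter 3: z = -1.2655 + -0.1072i, |z|^2 = 1.6129
Iter 4: z = 0.3899 + 0.0443i, |z|^2 = 0.1540
Iter 5: z = -1.0499 + -0.1924i, |z|^2 = 1.1394
Iter 6: z = -0.1347 + 0.1771i, |z|^2 = 0.0495
Iter 7: z = -1.2132 + -0.2747i, |z|^2 = 1.5473
Iter 8: z = 0.1964 + 0.4395i, |z|^2 = 0.2318
Iter 9: z = -1.3546 + -0.0543i, |z|^2 = 1.8379
Iter 10: z = 0.6320 + -0.0798i, |z|^2 = 0.4058
Iter 11: z = -0.8069 + -0.3278i, |z|^2 = 0.7586
Iter 12: z = -0.6564 + 0.3020i, |z|^2 = 0.5220
Iter 13: z = -0.8604 + -0.6235i, |z|^2 = 1.1291
Iter 14: z = -0.8484 + 0.8459i, |z|^2 = 1.4354
Iter 15: z = -1.1957 + -1.6624i, |z|^2 = 4.1935
Escaped at iteration 15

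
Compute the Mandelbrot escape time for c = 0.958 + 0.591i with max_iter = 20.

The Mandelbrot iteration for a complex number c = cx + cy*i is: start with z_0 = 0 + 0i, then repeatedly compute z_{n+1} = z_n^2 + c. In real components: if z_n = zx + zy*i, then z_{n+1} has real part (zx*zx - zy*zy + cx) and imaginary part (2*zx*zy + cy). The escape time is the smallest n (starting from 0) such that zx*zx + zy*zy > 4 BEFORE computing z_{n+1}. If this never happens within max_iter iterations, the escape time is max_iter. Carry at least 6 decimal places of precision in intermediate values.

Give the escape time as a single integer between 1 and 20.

z_0 = 0 + 0i, c = 0.9580 + 0.5910i
Iter 1: z = 0.9580 + 0.5910i, |z|^2 = 1.2670
Iter 2: z = 1.5265 + 1.7234i, |z|^2 = 5.3001
Escaped at iteration 2

Answer: 2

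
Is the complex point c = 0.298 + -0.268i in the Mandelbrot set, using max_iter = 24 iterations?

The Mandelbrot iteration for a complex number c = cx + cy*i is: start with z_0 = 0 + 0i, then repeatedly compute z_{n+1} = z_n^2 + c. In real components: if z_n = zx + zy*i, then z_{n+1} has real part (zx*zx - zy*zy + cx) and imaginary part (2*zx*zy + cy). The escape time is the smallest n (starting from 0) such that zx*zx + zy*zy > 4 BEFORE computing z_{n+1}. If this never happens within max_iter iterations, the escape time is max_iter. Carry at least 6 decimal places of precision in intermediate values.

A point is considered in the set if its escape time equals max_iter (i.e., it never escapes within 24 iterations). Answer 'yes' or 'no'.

Answer: yes

Derivation:
z_0 = 0 + 0i, c = 0.2980 + -0.2680i
Iter 1: z = 0.2980 + -0.2680i, |z|^2 = 0.1606
Iter 2: z = 0.3150 + -0.4277i, |z|^2 = 0.2822
Iter 3: z = 0.2143 + -0.5375i, |z|^2 = 0.3348
Iter 4: z = 0.0551 + -0.4983i, |z|^2 = 0.2513
Iter 5: z = 0.0527 + -0.3229i, |z|^2 = 0.1070
Iter 6: z = 0.1965 + -0.3020i, |z|^2 = 0.1299
Iter 7: z = 0.2454 + -0.3867i, |z|^2 = 0.2098
Iter 8: z = 0.2087 + -0.4578i, |z|^2 = 0.2531
Iter 9: z = 0.1320 + -0.4591i, |z|^2 = 0.2281
Iter 10: z = 0.1047 + -0.3892i, |z|^2 = 0.1624
Iter 11: z = 0.1575 + -0.3495i, |z|^2 = 0.1469
Iter 12: z = 0.2007 + -0.3781i, |z|^2 = 0.1832
Iter 13: z = 0.1953 + -0.4198i, |z|^2 = 0.2143
Iter 14: z = 0.1600 + -0.4320i, |z|^2 = 0.2122
Iter 15: z = 0.1370 + -0.4062i, |z|^2 = 0.1838
Iter 16: z = 0.1518 + -0.3793i, |z|^2 = 0.1669
Iter 17: z = 0.1772 + -0.3831i, |z|^2 = 0.1782
Iter 18: z = 0.1826 + -0.4038i, |z|^2 = 0.1964
Iter 19: z = 0.1683 + -0.4155i, |z|^2 = 0.2009
Iter 20: z = 0.1537 + -0.4079i, |z|^2 = 0.1900
Iter 21: z = 0.1553 + -0.3934i, |z|^2 = 0.1789
Iter 22: z = 0.1674 + -0.3902i, |z|^2 = 0.1802
Iter 23: z = 0.1738 + -0.3986i, |z|^2 = 0.1891
Did not escape in 24 iterations → in set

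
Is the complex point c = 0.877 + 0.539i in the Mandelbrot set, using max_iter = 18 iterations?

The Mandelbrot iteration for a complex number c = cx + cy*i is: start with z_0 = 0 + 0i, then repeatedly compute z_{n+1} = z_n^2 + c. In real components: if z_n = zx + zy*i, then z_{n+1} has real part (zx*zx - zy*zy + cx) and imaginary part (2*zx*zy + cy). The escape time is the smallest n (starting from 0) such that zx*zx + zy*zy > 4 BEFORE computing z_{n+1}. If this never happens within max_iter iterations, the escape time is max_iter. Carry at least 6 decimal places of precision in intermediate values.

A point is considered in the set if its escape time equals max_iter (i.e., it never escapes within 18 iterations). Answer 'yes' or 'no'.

Answer: no

Derivation:
z_0 = 0 + 0i, c = 0.8770 + 0.5390i
Iter 1: z = 0.8770 + 0.5390i, |z|^2 = 1.0596
Iter 2: z = 1.3556 + 1.4844i, |z|^2 = 4.0411
Escaped at iteration 2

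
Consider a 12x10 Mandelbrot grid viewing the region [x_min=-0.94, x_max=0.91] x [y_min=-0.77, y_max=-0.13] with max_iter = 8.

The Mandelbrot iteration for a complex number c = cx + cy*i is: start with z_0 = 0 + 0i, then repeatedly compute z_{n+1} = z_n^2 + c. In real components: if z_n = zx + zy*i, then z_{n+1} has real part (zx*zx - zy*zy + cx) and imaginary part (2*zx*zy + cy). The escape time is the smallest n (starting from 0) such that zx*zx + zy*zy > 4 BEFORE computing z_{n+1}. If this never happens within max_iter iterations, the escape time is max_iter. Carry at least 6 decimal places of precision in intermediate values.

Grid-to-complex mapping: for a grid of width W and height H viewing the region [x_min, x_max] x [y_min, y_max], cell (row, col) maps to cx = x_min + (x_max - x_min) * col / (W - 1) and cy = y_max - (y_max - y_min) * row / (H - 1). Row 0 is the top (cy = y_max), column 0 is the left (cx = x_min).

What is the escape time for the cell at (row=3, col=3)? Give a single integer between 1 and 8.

z_0 = 0 + 0i, c = -0.4355 + -0.3433i
Iter 1: z = -0.4355 + -0.3433i, |z|^2 = 0.3075
Iter 2: z = -0.3637 + -0.0443i, |z|^2 = 0.1343
Iter 3: z = -0.3051 + -0.3111i, |z|^2 = 0.1899
Iter 4: z = -0.4391 + -0.1535i, |z|^2 = 0.2164
Iter 5: z = -0.2662 + -0.2085i, |z|^2 = 0.1143
Iter 6: z = -0.4081 + -0.2323i, |z|^2 = 0.2205
Iter 7: z = -0.3229 + -0.1537i, |z|^2 = 0.1279

Answer: 8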